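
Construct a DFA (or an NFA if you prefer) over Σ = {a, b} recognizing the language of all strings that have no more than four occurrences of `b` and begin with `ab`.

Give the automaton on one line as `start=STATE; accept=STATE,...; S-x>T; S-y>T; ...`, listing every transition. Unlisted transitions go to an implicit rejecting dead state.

start=q0; accept=q3,q4,q5,q6; q0-a>q1; q0-b>q2; q1-a>q2; q1-b>q3; q2-a>q2; q2-b>q2; q3-a>q3; q3-b>q4; q4-a>q4; q4-b>q5; q5-a>q5; q5-b>q6; q6-a>q6; q6-b>q2

Build one automaton per condition and run them in lockstep. The first has 6 states tracking the count of `b`s, saturating at 5; the second has 4 states tracking whether the input so far still matches the prefix `ab`. A product state is a pair (one from each), accepting exactly when both do. Equivalent product states are then merged.
With 7 states:
        a   b  
>  q0   q1  q2 
   q1   q2  q3 
   q2   q2  q2 
 * q3   q3  q4 
 * q4   q4  q5 
 * q5   q5  q6 
 * q6   q6  q2 
(> = start, * = accepting)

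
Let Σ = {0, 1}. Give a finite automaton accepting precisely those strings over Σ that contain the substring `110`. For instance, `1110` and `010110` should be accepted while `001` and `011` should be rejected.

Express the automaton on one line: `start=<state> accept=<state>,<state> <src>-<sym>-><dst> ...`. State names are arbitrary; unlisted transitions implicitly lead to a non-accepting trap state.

States q0..q2 record the length of the longest prefix of `110` that matches the current input suffix. Reaching q3 means `110` has been seen, and we stay there forever. Accept from q3.
With 4 states:
        0   1  
>  q0   q0  q1 
   q1   q0  q2 
   q2   q3  q2 
 * q3   q3  q3 
(> = start, * = accepting)

start=q0 accept=q3 q0-0->q0 q0-1->q1 q1-0->q0 q1-1->q2 q2-0->q3 q2-1->q2 q3-0->q3 q3-1->q3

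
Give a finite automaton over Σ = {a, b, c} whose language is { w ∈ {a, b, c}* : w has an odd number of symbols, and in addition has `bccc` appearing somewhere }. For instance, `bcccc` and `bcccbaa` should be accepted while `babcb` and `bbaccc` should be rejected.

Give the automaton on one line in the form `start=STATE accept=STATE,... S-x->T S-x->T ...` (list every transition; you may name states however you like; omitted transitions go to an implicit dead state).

start=q0 accept=q9 q0-a->q1 q0-b->q2 q0-c->q1 q1-a->q0 q1-b->q3 q1-c->q0 q2-a->q0 q2-b->q3 q2-c->q4 q3-a->q1 q3-b->q2 q3-c->q5 q4-a->q1 q4-b->q2 q4-c->q6 q5-a->q0 q5-b->q3 q5-c->q7 q6-a->q0 q6-b->q3 q6-c->q8 q7-a->q1 q7-b->q2 q7-c->q9 q8-a->q9 q8-b->q9 q8-c->q9 q9-a->q8 q9-b->q8 q9-c->q8

Handle the two conditions separately and then intersect. One (2 states) tracks the input length modulo 2; the other (5 states) tracks whether and how much of `bccc` has been seen. Each combined state is a pair, one component from each; accept when both components accept.
10 states suffice.
        a   b   c  
>  q0   q1  q2  q1 
   q1   q0  q3  q0 
   q2   q0  q3  q4 
   q3   q1  q2  q5 
   q4   q1  q2  q6 
   q5   q0  q3  q7 
   q6   q0  q3  q8 
   q7   q1  q2  q9 
   q8   q9  q9  q9 
 * q9   q8  q8  q8 
(> = start, * = accepting)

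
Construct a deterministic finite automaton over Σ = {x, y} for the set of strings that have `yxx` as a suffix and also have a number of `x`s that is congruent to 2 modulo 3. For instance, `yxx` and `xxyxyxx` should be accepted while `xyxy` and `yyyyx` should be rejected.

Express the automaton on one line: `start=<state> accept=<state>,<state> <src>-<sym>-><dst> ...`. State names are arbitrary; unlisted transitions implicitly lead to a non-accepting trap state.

Run two small machines in parallel and take their product. The first has 4 states tracking how much of the suffix `yxx` has currently been matched; the second has 3 states tracking the count of `x`s modulo 3. A product state is a pair (one from each), accepting exactly when both do.
          x    y  
>  s0     s1   s2 
   s1     s3   s4 
   s2     s5   s2 
   s3     s0   s6 
   s4     s7   s4 
   s5     s8   s4 
   s6     s9   s6 
   s7    s10   s6 
 * s8     s0   s6 
   s9    s11   s2 
   s10    s1   s2 
   s11    s3   s4 
(> = start, * = accepting)

start=s0 accept=s8 s0-x->s1 s0-y->s2 s1-x->s3 s1-y->s4 s2-x->s5 s2-y->s2 s3-x->s0 s3-y->s6 s4-x->s7 s4-y->s4 s5-x->s8 s5-y->s4 s6-x->s9 s6-y->s6 s7-x->s10 s7-y->s6 s8-x->s0 s8-y->s6 s9-x->s11 s9-y->s2 s10-x->s1 s10-y->s2 s11-x->s3 s11-y->s4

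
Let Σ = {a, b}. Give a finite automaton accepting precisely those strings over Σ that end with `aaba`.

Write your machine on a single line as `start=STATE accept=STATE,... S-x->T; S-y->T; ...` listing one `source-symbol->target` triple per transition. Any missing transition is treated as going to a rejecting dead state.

start=s0; accept=s4; s0-a->s1; s0-b->s0; s1-a->s2; s1-b->s0; s2-a->s2; s2-b->s3; s3-a->s4; s3-b->s0; s4-a->s2; s4-b->s0

Let each state record the length of the longest suffix of the input read so far that is also a prefix of `aaba`. s1 means the last symbol is `a`; s2 means the last 2 symbols are `aa`; s3 means the last 3 symbols are `aab`; s4 means the last 4 symbols are `aaba`. Accept only at s4, where the string currently ends in `aaba`.
A 5-state machine:
        a   b  
>  s0   s1  s0 
   s1   s2  s0 
   s2   s2  s3 
   s3   s4  s0 
 * s4   s2  s0 
(> = start, * = accepting)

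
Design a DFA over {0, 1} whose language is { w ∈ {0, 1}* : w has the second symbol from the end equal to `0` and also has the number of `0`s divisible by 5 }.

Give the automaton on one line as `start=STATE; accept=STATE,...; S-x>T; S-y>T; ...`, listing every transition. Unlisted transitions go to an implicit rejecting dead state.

start=s0; accept=s5,s7; s0-0>s1; s0-1>s0; s1-0>s2; s1-1>s1; s2-0>s3; s2-1>s2; s3-0>s4; s3-1>s3; s4-0>s5; s4-1>s6; s5-0>s1; s5-1>s7; s6-0>s8; s6-1>s6; s7-0>s1; s7-1>s0; s8-0>s1; s8-1>s7

Handle the two conditions separately and then intersect. The first has 7 states tracking the last 2 symbols read; the second has 5 states tracking the count of `0`s modulo 5. A product state is a pair (one from each), accepting exactly when both do. Minimizing collapses redundant product states.
With 9 states:
        0   1  
>  s0   s1  s0 
   s1   s2  s1 
   s2   s3  s2 
   s3   s4  s3 
   s4   s5  s6 
 * s5   s1  s7 
   s6   s8  s6 
 * s7   s1  s0 
   s8   s1  s7 
(> = start, * = accepting)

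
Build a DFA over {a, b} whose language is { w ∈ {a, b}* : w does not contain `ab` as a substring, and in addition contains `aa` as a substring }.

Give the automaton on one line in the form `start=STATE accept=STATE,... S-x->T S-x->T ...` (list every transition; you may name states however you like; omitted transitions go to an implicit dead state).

start=q0 accept=q2 q0-a->q1 q0-b->q0 q1-a->q2 q1-b->q3 q2-a->q2 q2-b->q4 q3-a->q5 q3-b->q3 q4-a->q4 q4-b->q4 q5-a->q4 q5-b->q3

Run two small machines in parallel and take their product. The first has 3 states tracking partial matches of the forbidden pattern `ab`; the second has 3 states tracking whether and how much of `aa` has been seen. A product state is a pair (one from each), accepting exactly when both do.
A 6-state machine:
        a   b  
>  q0   q1  q0 
   q1   q2  q3 
 * q2   q2  q4 
   q3   q5  q3 
   q4   q4  q4 
   q5   q4  q3 
(> = start, * = accepting)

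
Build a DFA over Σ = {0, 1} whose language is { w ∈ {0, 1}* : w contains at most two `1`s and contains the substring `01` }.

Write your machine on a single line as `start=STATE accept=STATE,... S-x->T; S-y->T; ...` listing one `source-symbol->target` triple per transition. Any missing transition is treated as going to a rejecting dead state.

Run two small machines in parallel and take their product. The first has 4 states tracking the count of `1`s, saturating at 3; the second has 3 states tracking whether and how much of `01` has been seen. A product state is a pair (one from each), accepting exactly when both do.
11 states suffice.
          0    1  
>  q0     q1   q2 
   q1     q1   q3 
   q2     q4   q5 
 * q3     q3   q6 
   q4     q4   q6 
   q5     q7   q8 
 * q6     q6   q9 
   q7     q7   q9 
   q8    q10   q8 
   q9     q9   q9 
   q10   q10   q9 
(> = start, * = accepting)

start=q0; accept=q3,q6; q0-0->q1; q0-1->q2; q1-0->q1; q1-1->q3; q2-0->q4; q2-1->q5; q3-0->q3; q3-1->q6; q4-0->q4; q4-1->q6; q5-0->q7; q5-1->q8; q6-0->q6; q6-1->q9; q7-0->q7; q7-1->q9; q8-0->q10; q8-1->q8; q9-0->q9; q9-1->q9; q10-0->q10; q10-1->q9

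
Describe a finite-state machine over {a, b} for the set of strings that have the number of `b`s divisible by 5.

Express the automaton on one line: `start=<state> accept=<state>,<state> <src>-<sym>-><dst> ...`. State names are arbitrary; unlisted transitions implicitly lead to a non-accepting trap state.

start=q0 accept=q0 q0-a->q0 q0-b->q1 q1-a->q1 q1-b->q2 q2-a->q2 q2-b->q3 q3-a->q3 q3-b->q4 q4-a->q4 q4-b->q0

Keep the running count of `b`s modulo 5: each `b` advances along the cycle q0 → q1 → q2 → q3 → q4 → q0 while other symbols loop. Accept at q0.
With 5 states:
        a   b  
>* q0   q0  q1 
   q1   q1  q2 
   q2   q2  q3 
   q3   q3  q4 
   q4   q4  q0 
(> = start, * = accepting)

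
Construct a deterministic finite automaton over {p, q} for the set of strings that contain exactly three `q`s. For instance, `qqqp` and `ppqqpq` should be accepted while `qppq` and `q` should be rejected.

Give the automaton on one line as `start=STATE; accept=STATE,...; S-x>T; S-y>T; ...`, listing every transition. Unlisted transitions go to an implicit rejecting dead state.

start=s0; accept=s3; s0-p>s0; s0-q>s1; s1-p>s1; s1-q>s2; s2-p>s2; s2-q>s3; s3-p>s3; s3-q>s4; s4-p>s4; s4-q>s4

Only the number of `q`s matters, and only up to 4. Make a chain s0 → s1 → s2 → s3 → s4 advanced by each `q` (with s4 absorbing); every other symbol self-loops. The accepting set is {s3}.
        p   q  
>  s0   s0  s1 
   s1   s1  s2 
   s2   s2  s3 
 * s3   s3  s4 
   s4   s4  s4 
(> = start, * = accepting)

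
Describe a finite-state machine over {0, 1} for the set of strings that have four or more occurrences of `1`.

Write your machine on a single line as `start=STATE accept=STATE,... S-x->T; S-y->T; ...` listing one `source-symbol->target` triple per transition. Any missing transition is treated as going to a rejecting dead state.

start=s0; accept=s4,s5; s0-0->s0; s0-1->s1; s1-0->s1; s1-1->s2; s2-0->s2; s2-1->s3; s3-0->s3; s3-1->s4; s4-0->s4; s4-1->s5; s5-0->s5; s5-1->s5

Count `1`s, saturating at 5: states s0 through s4 mean 0 through 4 `1`s seen; s5 means more than 4. Each `1` increments (capped at s5); other symbols loop. Accept from {s4, s5}.
A 6-state machine:
        0   1  
>  s0   s0  s1 
   s1   s1  s2 
   s2   s2  s3 
   s3   s3  s4 
 * s4   s4  s5 
 * s5   s5  s5 
(> = start, * = accepting)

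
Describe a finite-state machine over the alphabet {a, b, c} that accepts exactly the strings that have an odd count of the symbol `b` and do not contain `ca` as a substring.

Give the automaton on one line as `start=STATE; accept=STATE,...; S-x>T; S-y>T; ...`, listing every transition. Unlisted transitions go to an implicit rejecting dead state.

start=S0; accept=S1,S3; S0-a>S0; S0-b>S1; S0-c>S2; S1-a>S1; S1-b>S0; S1-c>S3; S2-a>S4; S2-b>S1; S2-c>S2; S3-a>S4; S3-b>S0; S3-c>S3; S4-a>S4; S4-b>S4; S4-c>S4

Handle the two conditions separately and then intersect. The first has 2 states tracking the count of `b`s modulo 2; the second has 3 states tracking partial matches of the forbidden pattern `ca`. A product state is a pair (one from each), accepting exactly when both do. Equivalent product states are then merged.
A 5-state machine:
        a   b   c  
>  S0   S0  S1  S2 
 * S1   S1  S0  S3 
   S2   S4  S1  S2 
 * S3   S4  S0  S3 
   S4   S4  S4  S4 
(> = start, * = accepting)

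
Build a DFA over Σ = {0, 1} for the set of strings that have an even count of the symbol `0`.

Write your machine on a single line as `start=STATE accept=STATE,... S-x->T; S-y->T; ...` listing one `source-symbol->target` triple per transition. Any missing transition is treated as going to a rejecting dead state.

The only thing that matters is how many `0`s have appeared, reduced mod 2. Use one state per residue: S0 for 0, …, S1 for 1. Reading `0` moves to the next residue; anything else stays put. S0 is accepting.
With 2 states:
        0   1  
>* S0   S1  S0 
   S1   S0  S1 
(> = start, * = accepting)

start=S0; accept=S0; S0-0->S1; S0-1->S0; S1-0->S0; S1-1->S1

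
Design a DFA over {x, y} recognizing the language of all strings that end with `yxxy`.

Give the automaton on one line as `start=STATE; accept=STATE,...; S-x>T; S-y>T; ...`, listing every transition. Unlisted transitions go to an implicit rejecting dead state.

Remember how much of `yxxy` the current input suffix matches. State q0 means no match yet; q1 means the last symbol is `y`; q2 means the last 2 symbols are `yx`; q3 means the last 3 symbols are `yxx`; q4 means the last 4 symbols are `yxxy`. Only q4 accepts. On a mismatch, fall back to the longest proper suffix that is still a prefix of `yxxy`.
With 5 states:
        x   y  
>  q0   q0  q1 
   q1   q2  q1 
   q2   q3  q1 
   q3   q0  q4 
 * q4   q2  q1 
(> = start, * = accepting)

start=q0; accept=q4; q0-x>q0; q0-y>q1; q1-x>q2; q1-y>q1; q2-x>q3; q2-y>q1; q3-x>q0; q3-y>q4; q4-x>q2; q4-y>q1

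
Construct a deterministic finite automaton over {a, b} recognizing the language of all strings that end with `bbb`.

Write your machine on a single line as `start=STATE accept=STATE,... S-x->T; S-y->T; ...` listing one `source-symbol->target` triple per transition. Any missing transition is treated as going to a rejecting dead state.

start=q0; accept=q3; q0-a->q0; q0-b->q1; q1-a->q0; q1-b->q2; q2-a->q0; q2-b->q3; q3-a->q0; q3-b->q3

Remember how much of `bbb` the current input suffix matches. State q0 means no match yet; q1 means the last symbol is `b`; q2 means the last 2 symbols are `bb`; q3 means the last 3 symbols are `bbb`. Only q3 accepts. On a mismatch, fall back to the longest proper suffix that is still a prefix of `bbb`.
        a   b  
>  q0   q0  q1 
   q1   q0  q2 
   q2   q0  q3 
 * q3   q0  q3 
(> = start, * = accepting)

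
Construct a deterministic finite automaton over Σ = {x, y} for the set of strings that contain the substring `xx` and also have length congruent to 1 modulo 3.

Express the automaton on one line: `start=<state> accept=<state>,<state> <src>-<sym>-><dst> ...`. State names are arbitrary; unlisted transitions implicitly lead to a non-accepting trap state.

start=s0 accept=s8 s0-x->s1 s0-y->s2 s1-x->s3 s1-y->s4 s2-x->s5 s2-y->s4 s3-x->s6 s3-y->s6 s4-x->s7 s4-y->s0 s5-x->s6 s5-y->s0 s6-x->s8 s6-y->s8 s7-x->s8 s7-y->s2 s8-x->s3 s8-y->s3

Handle the two conditions separately and then intersect. The first has 3 states tracking whether and how much of `xx` has been seen; the second has 3 states tracking the input length modulo 3. A product state is a pair (one from each), accepting exactly when both do.
        x   y  
>  s0   s1  s2 
   s1   s3  s4 
   s2   s5  s4 
   s3   s6  s6 
   s4   s7  s0 
   s5   s6  s0 
   s6   s8  s8 
   s7   s8  s2 
 * s8   s3  s3 
(> = start, * = accepting)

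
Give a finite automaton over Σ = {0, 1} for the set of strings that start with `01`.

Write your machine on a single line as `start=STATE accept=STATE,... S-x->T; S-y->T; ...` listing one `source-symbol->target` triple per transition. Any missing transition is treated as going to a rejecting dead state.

start=q0; accept=q2; q0-0->q1; q0-1->q3; q1-0->q3; q1-1->q2; q2-0->q2; q2-1->q2; q3-0->q3; q3-1->q3

Check the first 2 symbols one by one: q0 through q1 record how many have matched `01` so far; any wrong symbol goes to the dead state q3. After all 2 match we enter the accepting sink q2.
A 4-state machine:
        0   1  
>  q0   q1  q3 
   q1   q3  q2 
 * q2   q2  q2 
   q3   q3  q3 
(> = start, * = accepting)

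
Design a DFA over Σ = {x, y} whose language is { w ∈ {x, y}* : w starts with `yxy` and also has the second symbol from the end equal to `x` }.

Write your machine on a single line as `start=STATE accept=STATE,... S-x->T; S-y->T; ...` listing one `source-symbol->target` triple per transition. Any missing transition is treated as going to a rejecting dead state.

Build one automaton per condition and run them in lockstep. The first has 5 states tracking whether the input so far still matches the prefix `yxy`; the second has 7 states tracking the last 2 symbols read. A product state is a pair (one from each), accepting exactly when both do. Equivalent product states are then merged.
With 8 states:
       x  y 
>  A   B  C 
   B   B  B 
   C   D  B 
   D   B  E 
 * E   F  G 
   F   H  E 
   G   F  G 
 * H   H  E 
(> = start, * = accepting)

start=A; accept=E,H; A-x->B; A-y->C; B-x->B; B-y->B; C-x->D; C-y->B; D-x->B; D-y->E; E-x->F; E-y->G; F-x->H; F-y->E; G-x->F; G-y->G; H-x->H; H-y->E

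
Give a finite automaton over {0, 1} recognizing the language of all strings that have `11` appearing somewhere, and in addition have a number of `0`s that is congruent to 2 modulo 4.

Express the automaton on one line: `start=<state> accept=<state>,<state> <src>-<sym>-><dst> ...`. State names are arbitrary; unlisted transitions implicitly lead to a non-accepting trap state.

Build one automaton per condition and run them in lockstep. One (3 states) tracks whether and how much of `11` has been seen; the other (4 states) tracks the count of `0`s modulo 4. Each combined state is a pair, one component from each; accept when both components accept.
A 12-state machine:
          0    1  
>  s0     s1   s2 
   s1     s3   s4 
   s2     s1   s5 
   s3     s6   s7 
   s4     s3   s8 
   s5     s8   s5 
   s6     s0   s9 
   s7     s6  s10 
   s8    s10   s8 
   s9     s0  s11 
 * s10   s11  s10 
   s11    s5  s11 
(> = start, * = accepting)

start=s0 accept=s10 s0-0->s1 s0-1->s2 s1-0->s3 s1-1->s4 s2-0->s1 s2-1->s5 s3-0->s6 s3-1->s7 s4-0->s3 s4-1->s8 s5-0->s8 s5-1->s5 s6-0->s0 s6-1->s9 s7-0->s6 s7-1->s10 s8-0->s10 s8-1->s8 s9-0->s0 s9-1->s11 s10-0->s11 s10-1->s10 s11-0->s5 s11-1->s11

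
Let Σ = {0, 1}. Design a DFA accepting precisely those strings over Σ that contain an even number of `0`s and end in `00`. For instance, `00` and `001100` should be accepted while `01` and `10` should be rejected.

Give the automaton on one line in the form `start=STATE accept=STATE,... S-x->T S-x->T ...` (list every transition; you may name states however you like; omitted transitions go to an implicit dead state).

start=S0 accept=S2 S0-0->S1 S0-1->S0 S1-0->S2 S1-1->S3 S2-0->S1 S2-1->S0 S3-0->S0 S3-1->S3

Run two small machines in parallel and take their product. The first has 2 states tracking the count of `0`s modulo 2; the second has 3 states tracking how much of the suffix `00` has currently been matched. A product state is a pair (one from each), accepting exactly when both do. Equivalent product states are then merged.
A 4-state machine:
        0   1  
>  S0   S1  S0 
   S1   S2  S3 
 * S2   S1  S0 
   S3   S0  S3 
(> = start, * = accepting)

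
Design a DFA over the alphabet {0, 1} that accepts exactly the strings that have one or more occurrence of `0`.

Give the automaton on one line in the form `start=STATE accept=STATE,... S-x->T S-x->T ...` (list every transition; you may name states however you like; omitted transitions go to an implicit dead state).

Count `0`s, saturating at 2: state A means no `0` yet, B means one `0` seen, C means more than one. Each `0` increments (capped at C); other symbols loop. Accept from {B, C}.
A 3-state machine:
       0  1 
>  A   B  A 
 * B   C  B 
 * C   C  C 
(> = start, * = accepting)

start=A accept=B,C A-0->B A-1->A B-0->C B-1->B C-0->C C-1->C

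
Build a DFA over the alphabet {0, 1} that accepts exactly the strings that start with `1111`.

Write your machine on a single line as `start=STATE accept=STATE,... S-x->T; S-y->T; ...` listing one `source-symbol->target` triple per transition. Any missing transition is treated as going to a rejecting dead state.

start=S0; accept=S4; S0-0->S5; S0-1->S1; S1-0->S5; S1-1->S2; S2-0->S5; S2-1->S3; S3-0->S5; S3-1->S4; S4-0->S4; S4-1->S4; S5-0->S5; S5-1->S5

Walk along `1111` while the input agrees: from S0 take `1` to S1, and so on. Any deviation drops to the rejecting sink S5. Once S4 is reached the prefix is confirmed and every continuation is accepted.
        0   1  
>  S0   S5  S1 
   S1   S5  S2 
   S2   S5  S3 
   S3   S5  S4 
 * S4   S4  S4 
   S5   S5  S5 
(> = start, * = accepting)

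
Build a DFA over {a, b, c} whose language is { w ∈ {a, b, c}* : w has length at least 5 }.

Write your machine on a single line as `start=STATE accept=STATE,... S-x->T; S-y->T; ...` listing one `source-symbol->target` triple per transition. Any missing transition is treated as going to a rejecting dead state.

Count input length up to 6: every symbol moves from q0 toward q6, which means 'more than 5' and absorbs. Accept from {q5, q6}.
With 7 states:
        a   b   c  
>  q0   q1  q1  q1 
   q1   q2  q2  q2 
   q2   q3  q3  q3 
   q3   q4  q4  q4 
   q4   q5  q5  q5 
 * q5   q6  q6  q6 
 * q6   q6  q6  q6 
(> = start, * = accepting)

start=q0; accept=q5,q6; q0-a->q1; q0-b->q1; q0-c->q1; q1-a->q2; q1-b->q2; q1-c->q2; q2-a->q3; q2-b->q3; q2-c->q3; q3-a->q4; q3-b->q4; q3-c->q4; q4-a->q5; q4-b->q5; q4-c->q5; q5-a->q6; q5-b->q6; q5-c->q6; q6-a->q6; q6-b->q6; q6-c->q6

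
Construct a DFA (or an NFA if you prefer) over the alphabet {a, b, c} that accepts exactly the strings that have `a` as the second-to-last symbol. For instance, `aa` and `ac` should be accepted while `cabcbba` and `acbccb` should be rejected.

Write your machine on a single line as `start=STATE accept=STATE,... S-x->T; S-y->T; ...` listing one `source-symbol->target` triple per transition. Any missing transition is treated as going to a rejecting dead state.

start=q0; accept=q4,q5,q6; q0-a->q1; q0-b->q2; q0-c->q3; q1-a->q4; q1-b->q5; q1-c->q6; q2-a->q7; q2-b->q8; q2-c->q9; q3-a->q10; q3-b->q11; q3-c->q12; q4-a->q4; q4-b->q5; q4-c->q6; q5-a->q7; q5-b->q8; q5-c->q9; q6-a->q10; q6-b->q11; q6-c->q12; q7-a->q4; q7-b->q5; q7-c->q6; q8-a->q7; q8-b->q8; q8-c->q9; q9-a->q10; q9-b->q11; q9-c->q12; q10-a->q4; q10-b->q5; q10-c->q6; q11-a->q7; q11-b->q8; q11-c->q9; q12-a->q10; q12-b->q11; q12-c->q12

A DFA must remember the last 2 symbols (since which symbol is second-to-last isn't known until the input ends). Use one state per possible window of the last ≤2 symbols; accept from those whose window starts with `a`.
With 13 states:
          a    b    c  
>  q0     q1   q2   q3 
   q1     q4   q5   q6 
   q2     q7   q8   q9 
   q3    q10  q11  q12 
 * q4     q4   q5   q6 
 * q5     q7   q8   q9 
 * q6    q10  q11  q12 
   q7     q4   q5   q6 
   q8     q7   q8   q9 
   q9    q10  q11  q12 
   q10    q4   q5   q6 
   q11    q7   q8   q9 
   q12   q10  q11  q12 
(> = start, * = accepting)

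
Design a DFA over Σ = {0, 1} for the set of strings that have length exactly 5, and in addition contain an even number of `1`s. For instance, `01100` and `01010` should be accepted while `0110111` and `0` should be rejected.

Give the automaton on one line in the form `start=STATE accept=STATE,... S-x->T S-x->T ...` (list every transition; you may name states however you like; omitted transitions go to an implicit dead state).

start=S0 accept=S9 S0-0->S1 S0-1->S2 S1-0->S3 S1-1->S4 S2-0->S4 S2-1->S3 S3-0->S5 S3-1->S6 S4-0->S6 S4-1->S5 S5-0->S7 S5-1->S8 S6-0->S8 S6-1->S7 S7-0->S9 S7-1->S10 S8-0->S10 S8-1->S9 S9-0->S10 S9-1->S10 S10-0->S10 S10-1->S10

Build one automaton per condition and run them in lockstep. One (7 states) tracks the input length, saturating at 6; the other (2 states) tracks the count of `1`s modulo 2. Each combined state is a pair, one component from each; accept when both components accept. After merging equivalent states the machine shrinks.
An 11-state machine:
          0    1  
>  S0     S1   S2 
   S1     S3   S4 
   S2     S4   S3 
   S3     S5   S6 
   S4     S6   S5 
   S5     S7   S8 
   S6     S8   S7 
   S7     S9  S10 
   S8    S10   S9 
 * S9    S10  S10 
   S10   S10  S10 
(> = start, * = accepting)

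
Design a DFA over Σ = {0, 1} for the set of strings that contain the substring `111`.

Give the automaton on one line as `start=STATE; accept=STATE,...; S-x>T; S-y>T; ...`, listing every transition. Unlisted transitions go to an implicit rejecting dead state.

start=s0; accept=s3; s0-0>s0; s0-1>s1; s1-0>s0; s1-1>s2; s2-0>s0; s2-1>s3; s3-0>s3; s3-1>s3

Track how much of `111` has been matched so far: state s0 is no progress, s3 is the absorbing accept state reached once `111` has occurred. Intermediate states record partial matches; on a mismatch, fall back to the longest reusable overlap.
A 4-state machine:
        0   1  
>  s0   s0  s1 
   s1   s0  s2 
   s2   s0  s3 
 * s3   s3  s3 
(> = start, * = accepting)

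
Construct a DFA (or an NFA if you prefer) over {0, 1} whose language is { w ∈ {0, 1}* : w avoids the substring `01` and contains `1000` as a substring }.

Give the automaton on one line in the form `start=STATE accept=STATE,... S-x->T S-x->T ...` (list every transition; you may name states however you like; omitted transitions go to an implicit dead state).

start=q0 accept=q8 q0-0->q1 q0-1->q2 q1-0->q1 q1-1->q3 q2-0->q4 q2-1->q2 q3-0->q5 q3-1->q3 q4-0->q6 q4-1->q3 q5-0->q7 q5-1->q3 q6-0->q8 q6-1->q3 q7-0->q9 q7-1->q3 q8-0->q8 q8-1->q9 q9-0->q9 q9-1->q9

Build one automaton per condition and run them in lockstep. The first has 3 states tracking partial matches of the forbidden pattern `01`; the second has 5 states tracking whether and how much of `1000` has been seen. A product state is a pair (one from each), accepting exactly when both do.
10 states suffice.
        0   1  
>  q0   q1  q2 
   q1   q1  q3 
   q2   q4  q2 
   q3   q5  q3 
   q4   q6  q3 
   q5   q7  q3 
   q6   q8  q3 
   q7   q9  q3 
 * q8   q8  q9 
   q9   q9  q9 
(> = start, * = accepting)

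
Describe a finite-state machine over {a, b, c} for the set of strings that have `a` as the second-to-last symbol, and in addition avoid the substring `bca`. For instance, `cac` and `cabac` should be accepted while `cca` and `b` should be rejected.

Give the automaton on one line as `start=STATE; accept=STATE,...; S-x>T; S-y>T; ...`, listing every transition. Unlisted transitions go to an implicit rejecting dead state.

start=q0; accept=q3,q4,q5; q0-a>q1; q0-b>q2; q0-c>q0; q1-a>q3; q1-b>q4; q1-c>q5; q2-a>q1; q2-b>q2; q2-c>q6; q3-a>q3; q3-b>q4; q3-c>q5; q4-a>q1; q4-b>q2; q4-c>q6; q5-a>q1; q5-b>q2; q5-c>q0; q6-a>q7; q6-b>q2; q6-c>q0; q7-a>q7; q7-b>q7; q7-c>q7

Handle the two conditions separately and then intersect. One (13 states) tracks the last 2 symbols read; the other (4 states) tracks partial matches of the forbidden pattern `bca`. Each combined state is a pair, one component from each; accept when both components accept. After merging equivalent states the machine shrinks.
        a   b   c  
>  q0   q1  q2  q0 
   q1   q3  q4  q5 
   q2   q1  q2  q6 
 * q3   q3  q4  q5 
 * q4   q1  q2  q6 
 * q5   q1  q2  q0 
   q6   q7  q2  q0 
   q7   q7  q7  q7 
(> = start, * = accepting)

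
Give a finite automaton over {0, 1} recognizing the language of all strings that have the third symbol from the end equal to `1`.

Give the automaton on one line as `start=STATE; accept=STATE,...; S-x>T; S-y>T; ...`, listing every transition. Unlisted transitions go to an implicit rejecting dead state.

start=q0; accept=q11,q12,q13,q14; q0-0>q1; q0-1>q2; q1-0>q3; q1-1>q4; q2-0>q5; q2-1>q6; q3-0>q7; q3-1>q8; q4-0>q9; q4-1>q10; q5-0>q11; q5-1>q12; q6-0>q13; q6-1>q14; q7-0>q7; q7-1>q8; q8-0>q9; q8-1>q10; q9-0>q11; q9-1>q12; q10-0>q13; q10-1>q14; q11-0>q7; q11-1>q8; q12-0>q9; q12-1>q10; q13-0>q11; q13-1>q12; q14-0>q13; q14-1>q14

Because acceptance depends on a position counted from the end, the machine has to buffer the most recent 3 symbols. Make each state the string of the last up-to-3 symbols read; on input `x` shift the window left and append `x`. Accept when the buffered window has length 3 and begins with `1`.
          0    1  
>  q0     q1   q2 
   q1     q3   q4 
   q2     q5   q6 
   q3     q7   q8 
   q4     q9  q10 
   q5    q11  q12 
   q6    q13  q14 
   q7     q7   q8 
   q8     q9  q10 
   q9    q11  q12 
   q10   q13  q14 
 * q11    q7   q8 
 * q12    q9  q10 
 * q13   q11  q12 
 * q14   q13  q14 
(> = start, * = accepting)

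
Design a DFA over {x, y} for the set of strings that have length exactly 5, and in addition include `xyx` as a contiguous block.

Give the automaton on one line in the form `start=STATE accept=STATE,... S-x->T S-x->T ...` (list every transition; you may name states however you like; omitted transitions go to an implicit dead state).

Build one automaton per condition and run them in lockstep. The first has 7 states tracking the input length, saturating at 6; the second has 4 states tracking whether and how much of `xyx` has been seen. A product state is a pair (one from each), accepting exactly when both do. After merging equivalent states the machine shrinks.
With 13 states:
       x  y 
>  A   B  C 
   B   D  E 
   C   D  F 
   D   G  H 
   E   I  J 
   F   G  J 
   G   J  K 
   H   L  J 
   I   L  L 
   J   J  J 
   K   M  J 
   L   M  M 
 * M   J  J 
(> = start, * = accepting)

start=A accept=M A-x->B A-y->C B-x->D B-y->E C-x->D C-y->F D-x->G D-y->H E-x->I E-y->J F-x->G F-y->J G-x->J G-y->K H-x->L H-y->J I-x->L I-y->L J-x->J J-y->J K-x->M K-y->J L-x->M L-y->M M-x->J M-y->J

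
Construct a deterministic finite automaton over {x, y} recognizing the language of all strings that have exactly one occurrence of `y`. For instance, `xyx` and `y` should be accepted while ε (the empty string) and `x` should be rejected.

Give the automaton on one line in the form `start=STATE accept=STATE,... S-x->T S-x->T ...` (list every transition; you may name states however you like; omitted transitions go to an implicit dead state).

start=A accept=B A-x->A A-y->B B-x->B B-y->C C-x->C C-y->C

Only the number of `y`s matters, and only up to 2. Make a chain A → B → C advanced by each `y` (with C absorbing); every other symbol self-loops. The accepting set is {B}.
       x  y 
>  A   A  B 
 * B   B  C 
   C   C  C 
(> = start, * = accepting)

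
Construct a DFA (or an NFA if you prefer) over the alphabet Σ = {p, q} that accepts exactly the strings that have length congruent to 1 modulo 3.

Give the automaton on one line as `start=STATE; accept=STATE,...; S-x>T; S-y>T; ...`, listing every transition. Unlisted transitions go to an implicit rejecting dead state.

Only the length mod 3 matters, so use a 3-cycle: from any state, every input symbol moves to the next state, wrapping S2 back to S0. Mark S1 accepting.
3 states suffice.
        p   q  
>  S0   S1  S1 
 * S1   S2  S2 
   S2   S0  S0 
(> = start, * = accepting)

start=S0; accept=S1; S0-p>S1; S0-q>S1; S1-p>S2; S1-q>S2; S2-p>S0; S2-q>S0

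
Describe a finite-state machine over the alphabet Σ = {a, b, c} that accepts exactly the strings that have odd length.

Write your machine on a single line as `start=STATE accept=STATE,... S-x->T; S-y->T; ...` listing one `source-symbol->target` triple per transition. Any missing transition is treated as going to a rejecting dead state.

Count input length modulo 2: every symbol advances one step around the cycle q0 → q1 → q0. Accept at q1.
A 2-state machine:
        a   b   c  
>  q0   q1  q1  q1 
 * q1   q0  q0  q0 
(> = start, * = accepting)

start=q0; accept=q1; q0-a->q1; q0-b->q1; q0-c->q1; q1-a->q0; q1-b->q0; q1-c->q0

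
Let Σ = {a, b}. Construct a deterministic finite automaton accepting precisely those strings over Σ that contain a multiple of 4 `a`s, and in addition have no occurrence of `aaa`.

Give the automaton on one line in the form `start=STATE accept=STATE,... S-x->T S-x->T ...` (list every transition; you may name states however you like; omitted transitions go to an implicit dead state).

Handle the two conditions separately and then intersect. The first has 4 states tracking the count of `a`s modulo 4; the second has 4 states tracking partial matches of the forbidden pattern `aaa`. A product state is a pair (one from each), accepting exactly when both do.
          a    b  
>* s0     s1   s0 
   s1     s2   s3 
   s2     s4   s5 
   s3     s6   s3 
   s4     s7   s4 
   s5     s8   s5 
   s6     s9   s5 
   s7    s10   s7 
   s8    s11  s12 
   s9     s7  s12 
   s10   s13  s10 
 * s11   s10   s0 
   s12   s14  s12 
   s13    s4  s13 
 * s14   s15   s0 
   s15   s13   s3 
(> = start, * = accepting)

start=s0 accept=s0,s11,s14 s0-a->s1 s0-b->s0 s1-a->s2 s1-b->s3 s2-a->s4 s2-b->s5 s3-a->s6 s3-b->s3 s4-a->s7 s4-b->s4 s5-a->s8 s5-b->s5 s6-a->s9 s6-b->s5 s7-a->s10 s7-b->s7 s8-a->s11 s8-b->s12 s9-a->s7 s9-b->s12 s10-a->s13 s10-b->s10 s11-a->s10 s11-b->s0 s12-a->s14 s12-b->s12 s13-a->s4 s13-b->s13 s14-a->s15 s14-b->s0 s15-a->s13 s15-b->s3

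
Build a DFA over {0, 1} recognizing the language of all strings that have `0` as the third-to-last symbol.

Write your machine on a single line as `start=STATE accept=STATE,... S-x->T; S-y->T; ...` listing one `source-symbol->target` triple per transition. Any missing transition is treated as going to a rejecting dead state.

start=q0; accept=q7,q8,q9,q10; q0-0->q1; q0-1->q2; q1-0->q3; q1-1->q4; q2-0->q5; q2-1->q6; q3-0->q7; q3-1->q8; q4-0->q9; q4-1->q10; q5-0->q11; q5-1->q12; q6-0->q13; q6-1->q14; q7-0->q7; q7-1->q8; q8-0->q9; q8-1->q10; q9-0->q11; q9-1->q12; q10-0->q13; q10-1->q14; q11-0->q7; q11-1->q8; q12-0->q9; q12-1->q10; q13-0->q11; q13-1->q12; q14-0->q13; q14-1->q14

A DFA must remember the last 3 symbols (since which symbol is third-to-last isn't known until the input ends). Use one state per possible window of the last ≤3 symbols; accept from those whose window starts with `0`.
15 states suffice.
          0    1  
>  q0     q1   q2 
   q1     q3   q4 
   q2     q5   q6 
   q3     q7   q8 
   q4     q9  q10 
   q5    q11  q12 
   q6    q13  q14 
 * q7     q7   q8 
 * q8     q9  q10 
 * q9    q11  q12 
 * q10   q13  q14 
   q11    q7   q8 
   q12    q9  q10 
   q13   q11  q12 
   q14   q13  q14 
(> = start, * = accepting)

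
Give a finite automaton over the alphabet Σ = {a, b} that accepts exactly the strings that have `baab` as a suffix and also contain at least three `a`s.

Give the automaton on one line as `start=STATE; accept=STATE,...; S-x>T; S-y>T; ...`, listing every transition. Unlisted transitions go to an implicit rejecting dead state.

Handle the two conditions separately and then intersect. One (5 states) tracks how much of the suffix `baab` has currently been matched; the other (5 states) tracks the count of `a`s, saturating at 4. Each combined state is a pair, one component from each; accept when both components accept. After merging equivalent states the machine shrinks.
A 6-state machine:
        a   b  
>  q0   q1  q0 
   q1   q1  q2 
   q2   q3  q2 
   q3   q4  q2 
   q4   q1  q5 
 * q5   q3  q2 
(> = start, * = accepting)

start=q0; accept=q5; q0-a>q1; q0-b>q0; q1-a>q1; q1-b>q2; q2-a>q3; q2-b>q2; q3-a>q4; q3-b>q2; q4-a>q1; q4-b>q5; q5-a>q3; q5-b>q2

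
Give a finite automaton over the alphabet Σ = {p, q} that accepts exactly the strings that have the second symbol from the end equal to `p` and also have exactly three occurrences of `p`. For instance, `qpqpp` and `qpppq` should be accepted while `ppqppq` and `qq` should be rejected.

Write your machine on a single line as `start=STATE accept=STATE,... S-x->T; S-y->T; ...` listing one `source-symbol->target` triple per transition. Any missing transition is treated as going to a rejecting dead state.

start=S0; accept=S3,S6; S0-p->S1; S0-q->S0; S1-p->S2; S1-q->S1; S2-p->S3; S2-q->S4; S3-p->S5; S3-q->S6; S4-p->S7; S4-q->S4; S5-p->S5; S5-q->S5; S6-p->S5; S6-q->S5; S7-p->S5; S7-q->S6

Handle the two conditions separately and then intersect. The first has 7 states tracking the last 2 symbols read; the second has 5 states tracking the count of `p`s, saturating at 4. A product state is a pair (one from each), accepting exactly when both do. After merging equivalent states the machine shrinks.
8 states suffice.
        p   q  
>  S0   S1  S0 
   S1   S2  S1 
   S2   S3  S4 
 * S3   S5  S6 
   S4   S7  S4 
   S5   S5  S5 
 * S6   S5  S5 
   S7   S5  S6 
(> = start, * = accepting)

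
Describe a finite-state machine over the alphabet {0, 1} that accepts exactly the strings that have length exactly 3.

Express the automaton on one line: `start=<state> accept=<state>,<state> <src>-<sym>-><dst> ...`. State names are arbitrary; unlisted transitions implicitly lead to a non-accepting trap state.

Count input length up to 4: every symbol moves from q0 toward q4, which means 'more than 3' and absorbs. Accept from {q3}.
A 5-state machine:
        0   1  
>  q0   q1  q1 
   q1   q2  q2 
   q2   q3  q3 
 * q3   q4  q4 
   q4   q4  q4 
(> = start, * = accepting)

start=q0 accept=q3 q0-0->q1 q0-1->q1 q1-0->q2 q1-1->q2 q2-0->q3 q2-1->q3 q3-0->q4 q3-1->q4 q4-0->q4 q4-1->q4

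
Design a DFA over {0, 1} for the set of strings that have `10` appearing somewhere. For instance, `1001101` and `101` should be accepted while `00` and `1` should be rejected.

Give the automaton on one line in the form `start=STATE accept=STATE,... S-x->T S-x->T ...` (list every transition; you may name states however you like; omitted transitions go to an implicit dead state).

States s0..s1 record the length of the longest prefix of `10` that matches the current input suffix. Reaching s2 means `10` has been seen, and we stay there forever. Accept from s2.
A 3-state machine:
        0   1  
>  s0   s0  s1 
   s1   s2  s1 
 * s2   s2  s2 
(> = start, * = accepting)

start=s0 accept=s2 s0-0->s0 s0-1->s1 s1-0->s2 s1-1->s1 s2-0->s2 s2-1->s2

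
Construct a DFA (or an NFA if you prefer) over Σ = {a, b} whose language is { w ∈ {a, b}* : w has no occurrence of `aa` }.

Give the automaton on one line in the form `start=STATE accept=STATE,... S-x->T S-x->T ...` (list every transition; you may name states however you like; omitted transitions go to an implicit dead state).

This is the complement of 'contains `aa`'. Use the same substring-matching states — q0 through q2 holding how much of `aa` has just been matched — but flip the accepting set: everything except the trap q2 accepts.
3 states suffice.
        a   b  
>* q0   q1  q0 
 * q1   q2  q0 
   q2   q2  q2 
(> = start, * = accepting)

start=q0 accept=q0,q1 q0-a->q1 q0-b->q0 q1-a->q2 q1-b->q0 q2-a->q2 q2-b->q2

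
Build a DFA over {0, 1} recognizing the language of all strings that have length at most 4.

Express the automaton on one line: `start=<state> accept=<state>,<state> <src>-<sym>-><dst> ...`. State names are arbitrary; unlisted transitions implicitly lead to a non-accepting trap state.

start=q0 accept=q0,q1,q2,q3,q4 q0-0->q1 q0-1->q1 q1-0->q2 q1-1->q2 q2-0->q3 q2-1->q3 q3-0->q4 q3-1->q4 q4-0->q5 q4-1->q5 q5-0->q5 q5-1->q5

We only need to distinguish lengths 0, 1, …, 4, and '>4'. Chain q0 → q1 → q2 → q3 → q4 → q5 on every symbol, with q5 looping. Accepting states: {q0, q1, q2, q3, q4}.
        0   1  
>* q0   q1  q1 
 * q1   q2  q2 
 * q2   q3  q3 
 * q3   q4  q4 
 * q4   q5  q5 
   q5   q5  q5 
(> = start, * = accepting)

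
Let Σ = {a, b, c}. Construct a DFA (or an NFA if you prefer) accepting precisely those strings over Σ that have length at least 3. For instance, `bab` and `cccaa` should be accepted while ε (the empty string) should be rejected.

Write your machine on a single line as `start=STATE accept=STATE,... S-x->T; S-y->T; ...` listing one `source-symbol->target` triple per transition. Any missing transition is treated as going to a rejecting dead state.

start=q0; accept=q3,q4; q0-a->q1; q0-b->q1; q0-c->q1; q1-a->q2; q1-b->q2; q1-c->q2; q2-a->q3; q2-b->q3; q2-c->q3; q3-a->q4; q3-b->q4; q3-c->q4; q4-a->q4; q4-b->q4; q4-c->q4

Count input length up to 4: every symbol moves from q0 toward q4, which means 'more than 3' and absorbs. Accept from {q3, q4}.
With 5 states:
        a   b   c  
>  q0   q1  q1  q1 
   q1   q2  q2  q2 
   q2   q3  q3  q3 
 * q3   q4  q4  q4 
 * q4   q4  q4  q4 
(> = start, * = accepting)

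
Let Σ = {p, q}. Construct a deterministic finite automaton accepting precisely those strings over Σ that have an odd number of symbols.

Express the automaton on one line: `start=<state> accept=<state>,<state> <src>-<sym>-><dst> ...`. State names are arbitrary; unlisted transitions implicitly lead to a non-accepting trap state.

start=S0 accept=S1 S0-p->S1 S0-q->S1 S1-p->S0 S1-q->S0

Count input length modulo 2: every symbol advances one step around the cycle S0 → S1 → S0. Accept at S1.
        p   q  
>  S0   S1  S1 
 * S1   S0  S0 
(> = start, * = accepting)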